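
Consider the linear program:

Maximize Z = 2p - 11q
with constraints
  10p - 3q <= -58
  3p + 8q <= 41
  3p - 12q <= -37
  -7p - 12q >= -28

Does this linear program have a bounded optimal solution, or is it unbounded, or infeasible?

From the feasible point (-195/37, 196/111), moving in the direction (-12, -3) keeps every constraint satisfied while Z increases without bound.

unbounded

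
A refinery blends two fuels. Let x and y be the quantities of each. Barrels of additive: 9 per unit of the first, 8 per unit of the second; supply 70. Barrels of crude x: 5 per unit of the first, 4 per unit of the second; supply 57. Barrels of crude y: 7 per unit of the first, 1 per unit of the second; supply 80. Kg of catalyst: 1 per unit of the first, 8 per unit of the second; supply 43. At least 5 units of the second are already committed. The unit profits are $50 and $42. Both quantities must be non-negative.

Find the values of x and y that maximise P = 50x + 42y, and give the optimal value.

x = 3, y = 5, maximum P = 360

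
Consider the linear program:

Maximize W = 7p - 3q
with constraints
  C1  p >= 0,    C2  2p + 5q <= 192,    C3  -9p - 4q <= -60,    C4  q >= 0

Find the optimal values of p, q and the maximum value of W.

Vertices and W = 7p - 3q:
  (0, 192/5) → W = -576/5
  (0, 15) → W = -45
  (96, 0) → W = 672
  (20/3, 0) → W = 140/3

At the optimal vertex, 2p + 5q = 192 and q = 0.
Solving simultaneously gives p = 96, q = 0.

p = 96, q = 0, maximum W = 672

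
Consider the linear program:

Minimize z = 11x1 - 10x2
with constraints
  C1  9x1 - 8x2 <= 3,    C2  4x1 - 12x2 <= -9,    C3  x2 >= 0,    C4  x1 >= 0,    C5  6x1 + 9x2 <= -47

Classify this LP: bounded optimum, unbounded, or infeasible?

The boundaries 9x1 - 8x2 = 3 and 4x1 - 12x2 = -9 meet at (27/19, 93/76), but that point violates 6x1 + 9x2 ≤ -47. Every candidate vertex is excluded by some other constraint, so the feasible region is empty.

infeasible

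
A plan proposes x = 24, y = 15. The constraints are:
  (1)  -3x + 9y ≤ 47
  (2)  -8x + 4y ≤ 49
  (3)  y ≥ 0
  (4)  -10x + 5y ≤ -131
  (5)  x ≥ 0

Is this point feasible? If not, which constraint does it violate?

not feasible — violates (1)

Constraint (1): -3x + 9y = 63, which is not ≤ 47. All other constraints are satisfied.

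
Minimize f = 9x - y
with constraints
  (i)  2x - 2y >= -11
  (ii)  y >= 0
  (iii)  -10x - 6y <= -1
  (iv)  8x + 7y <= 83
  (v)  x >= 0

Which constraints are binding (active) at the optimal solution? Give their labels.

Extreme points and f = 9x - y:
  (89/30, 127/15) → f = 547/30
  (0, 11/2) → f = -11/2
  (1/10, 0) → f = 9/10
  (83/8, 0) → f = 747/8
  (0, 1/6) → f = -1/6

The minimum is at (0, 11/2). Substituting into each constraint, equality holds for (i) and (v); the remaining constraints have slack.

(i) and (v)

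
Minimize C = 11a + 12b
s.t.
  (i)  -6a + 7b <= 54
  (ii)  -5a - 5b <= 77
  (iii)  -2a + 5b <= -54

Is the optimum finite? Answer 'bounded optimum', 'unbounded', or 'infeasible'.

unbounded

From the feasible point (-23/7, -424/35), moving in the direction (5, -5) keeps every constraint satisfied while C decreases without bound.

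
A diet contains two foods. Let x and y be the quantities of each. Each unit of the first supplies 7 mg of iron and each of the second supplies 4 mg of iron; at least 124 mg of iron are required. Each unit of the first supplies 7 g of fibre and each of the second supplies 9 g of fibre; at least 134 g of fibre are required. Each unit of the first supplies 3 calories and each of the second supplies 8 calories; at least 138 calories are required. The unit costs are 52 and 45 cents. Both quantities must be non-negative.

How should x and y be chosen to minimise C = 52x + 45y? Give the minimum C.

x = 10, y = 27/2, minimum C = 2255/2

Feasible corners and C = 52x + 45y:
  (0, 31) → C = 1395
  (46, 0) → C = 2392
  (10, 27/2) → C = 2255/2
The feasible region is unbounded (it extends along (0, 1), (1, 0)), but C strictly increases along every unbounded feasible direction, so there is no improving ray and the minimum is attained at a vertex.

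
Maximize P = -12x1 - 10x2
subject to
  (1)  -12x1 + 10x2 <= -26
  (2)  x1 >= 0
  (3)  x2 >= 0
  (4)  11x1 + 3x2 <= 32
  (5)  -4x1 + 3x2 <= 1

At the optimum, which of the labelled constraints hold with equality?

Vertices and P = -12x1 - 10x2:
  (13/6, 0) → P = -26
  (199/73, 49/73) → P = -2878/73
  (32/11, 0) → P = -384/11

The maximum is at (13/6, 0). Substituting into each constraint, equality holds for (1) and (3); the remaining constraints have slack.

(1) and (3)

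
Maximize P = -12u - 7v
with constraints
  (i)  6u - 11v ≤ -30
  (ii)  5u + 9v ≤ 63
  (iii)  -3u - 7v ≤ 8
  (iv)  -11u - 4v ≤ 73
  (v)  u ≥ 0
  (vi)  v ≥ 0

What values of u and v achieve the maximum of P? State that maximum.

Corner points and P = -12u - 7v:
  (423/109, 528/109) → P = -8772/109
  (0, 30/11) → P = -210/11
  (0, 7) → P = -49

u = 0, v = 30/11, maximum P = -210/11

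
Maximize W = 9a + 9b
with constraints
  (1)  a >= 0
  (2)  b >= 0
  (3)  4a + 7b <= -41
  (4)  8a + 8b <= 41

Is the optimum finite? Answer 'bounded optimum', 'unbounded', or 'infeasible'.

infeasible

The boundaries a = 0 and b = 0 meet at (0, 0), but that point violates 4a + 7b ≤ -41. Every candidate vertex is excluded by some other constraint, so the feasible region is empty.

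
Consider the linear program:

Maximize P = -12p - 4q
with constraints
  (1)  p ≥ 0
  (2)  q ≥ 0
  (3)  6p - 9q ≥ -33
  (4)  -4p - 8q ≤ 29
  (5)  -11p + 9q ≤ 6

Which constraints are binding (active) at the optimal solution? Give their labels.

Vertices and P = -12p - 4q:
  (0, 0) → P = 0
  (0, 2/3) → P = -8/3
  (27/5, 109/15) → P = -1408/15
The feasible region is unbounded (it extends along (3, 2), (1, 0)), but P strictly decreases along every unbounded feasible direction, so there is no improving ray and the maximum is attained at a vertex.

The maximum is at (0, 0). Substituting into each constraint, equality holds for (1) and (2); the remaining constraints have slack.

(1) and (2)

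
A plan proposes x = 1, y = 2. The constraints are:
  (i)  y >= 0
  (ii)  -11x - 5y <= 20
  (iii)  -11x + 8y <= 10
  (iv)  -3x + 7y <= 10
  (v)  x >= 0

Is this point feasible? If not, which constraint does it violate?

not feasible — violates (iv)

Constraint (iv): -3x + 7y = 11, which is not ≤ 10. All other constraints are satisfied.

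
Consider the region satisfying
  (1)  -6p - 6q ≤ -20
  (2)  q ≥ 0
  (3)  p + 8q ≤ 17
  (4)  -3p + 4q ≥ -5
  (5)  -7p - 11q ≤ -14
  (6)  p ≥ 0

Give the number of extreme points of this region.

Intersecting each pair of boundary lines and keeping only the points that satisfy every inequality leaves:
  (29/21, 41/21)
  (55/21, 5/7)
  (27/7, 23/14)

3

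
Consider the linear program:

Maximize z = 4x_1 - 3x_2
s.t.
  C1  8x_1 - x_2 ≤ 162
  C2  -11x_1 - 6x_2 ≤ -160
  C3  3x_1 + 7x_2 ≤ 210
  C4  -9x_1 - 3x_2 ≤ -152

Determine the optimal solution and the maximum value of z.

At the optimal vertex, 8x_1 - x_2 = 162 and -9x_1 - 3x_2 = -152.
Solving simultaneously gives x_1 = 58/3, x_2 = -22/3.

x_1 = 58/3, x_2 = -22/3, maximum z = 298/3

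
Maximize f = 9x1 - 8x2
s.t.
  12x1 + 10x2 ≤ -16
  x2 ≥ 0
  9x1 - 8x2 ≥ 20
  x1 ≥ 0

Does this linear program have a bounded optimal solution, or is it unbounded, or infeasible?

The boundaries 12x1 + 10x2 = -16 and 9x1 - 8x2 = 20 meet at (12/31, -64/31), but that point violates x2 ≥ 0. Every candidate vertex is excluded by some other constraint, so the feasible region is empty.

infeasible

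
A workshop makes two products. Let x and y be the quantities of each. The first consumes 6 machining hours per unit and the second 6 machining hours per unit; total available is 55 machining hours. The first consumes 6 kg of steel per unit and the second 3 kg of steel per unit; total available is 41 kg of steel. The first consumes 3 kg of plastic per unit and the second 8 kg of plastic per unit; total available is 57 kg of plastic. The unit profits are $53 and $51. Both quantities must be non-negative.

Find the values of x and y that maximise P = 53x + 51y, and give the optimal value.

x = 9/2, y = 14/3, maximum P = 953/2

Extreme points and P = 53x + 51y:
  (0, 0) → P = 0
  (0, 57/8) → P = 2907/8
  (41/6, 0) → P = 2173/6
  (9/2, 14/3) → P = 953/2
  (49/15, 59/10) → P = 14221/30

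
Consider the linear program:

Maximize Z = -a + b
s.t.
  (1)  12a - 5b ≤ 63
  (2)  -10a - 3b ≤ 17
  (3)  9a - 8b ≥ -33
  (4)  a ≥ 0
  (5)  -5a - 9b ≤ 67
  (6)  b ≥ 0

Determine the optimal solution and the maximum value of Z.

a = 223/17, b = 321/17, maximum Z = 98/17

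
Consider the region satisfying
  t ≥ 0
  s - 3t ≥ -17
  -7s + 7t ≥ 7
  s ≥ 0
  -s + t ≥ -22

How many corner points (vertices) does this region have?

3

Intersecting each pair of boundary lines and keeping only the points that satisfy every inequality leaves:
  (7, 8)
  (0, 17/3)
  (0, 1)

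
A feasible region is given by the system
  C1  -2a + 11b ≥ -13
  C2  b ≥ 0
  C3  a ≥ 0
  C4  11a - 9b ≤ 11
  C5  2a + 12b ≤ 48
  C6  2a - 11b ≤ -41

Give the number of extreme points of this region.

3

Pairwise boundary intersections that survive every other constraint:
  (0, 4)
  (0, 41/11)
  (18/23, 89/23)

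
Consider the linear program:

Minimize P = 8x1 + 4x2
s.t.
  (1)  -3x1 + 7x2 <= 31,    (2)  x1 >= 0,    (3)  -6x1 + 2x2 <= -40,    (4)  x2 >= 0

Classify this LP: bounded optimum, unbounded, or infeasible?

Extreme points and P = 8x1 + 4x2:
  (19/2, 17/2) → P = 110
  (20/3, 0) → P = 160/3
The feasible region has finitely many vertices and no improving ray; the minimum is 160/3 at (20/3, 0).

bounded optimum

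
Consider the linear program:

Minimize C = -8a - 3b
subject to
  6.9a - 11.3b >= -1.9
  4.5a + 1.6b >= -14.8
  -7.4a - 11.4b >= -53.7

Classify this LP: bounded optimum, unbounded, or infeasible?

unbounded

From the feasible point (-5676/2063, -3119/2063), moving in the direction (11.4, -7.4) keeps every constraint satisfied while C decreases without bound.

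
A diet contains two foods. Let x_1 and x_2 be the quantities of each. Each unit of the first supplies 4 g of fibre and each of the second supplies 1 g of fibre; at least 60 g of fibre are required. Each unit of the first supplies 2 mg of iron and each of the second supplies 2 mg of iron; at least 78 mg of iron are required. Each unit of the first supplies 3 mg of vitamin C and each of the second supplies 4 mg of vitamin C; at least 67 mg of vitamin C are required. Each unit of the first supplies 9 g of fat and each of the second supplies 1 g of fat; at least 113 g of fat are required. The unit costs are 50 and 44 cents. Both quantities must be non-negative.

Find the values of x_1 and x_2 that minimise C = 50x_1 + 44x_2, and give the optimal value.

x_1 = 37/4, x_2 = 119/4, minimum C = 3543/2

Feasible corners and C = 50x_1 + 44x_2:
  (0, 113) → C = 4972
  (39, 0) → C = 1950
  (37/4, 119/4) → C = 3543/2
The feasible region is unbounded (it extends along (0, 1), (1, 0)), but C strictly increases along every unbounded feasible direction, so there is no improving ray and the minimum is attained at a vertex.

The optimum lies where 2x_1 + 2x_2 = 78 and 9x_1 + x_2 = 113.
Solving simultaneously gives x_1 = 37/4, x_2 = 119/4.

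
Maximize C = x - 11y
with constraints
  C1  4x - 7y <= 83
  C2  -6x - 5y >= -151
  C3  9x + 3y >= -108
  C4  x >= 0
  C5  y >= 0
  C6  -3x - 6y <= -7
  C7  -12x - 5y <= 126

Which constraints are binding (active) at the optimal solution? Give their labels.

Vertices and C = x - 11y:
  (736/31, 53/31) → C = 153/31
  (83/4, 0) → C = 83/4
  (0, 151/5) → C = -1661/5
  (0, 7/6) → C = -77/6
  (7/3, 0) → C = 7/3

The maximum is at (83/4, 0). Substituting into each constraint, equality holds for C1 and C5; the remaining constraints have slack.

C1 and C5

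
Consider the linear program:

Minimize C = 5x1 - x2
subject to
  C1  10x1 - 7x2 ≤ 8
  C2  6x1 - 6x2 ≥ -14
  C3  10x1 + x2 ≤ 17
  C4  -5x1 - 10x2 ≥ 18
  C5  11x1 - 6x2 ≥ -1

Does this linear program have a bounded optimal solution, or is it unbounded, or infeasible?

Feasible corners and C = 5x1 - x2:
  (-46/135, -44/27) → C = -2/27
  (-55/17, -98/17) → C = -177/17
  (-59/70, -193/140) → C = -397/140
The feasible region has finitely many vertices and no improving ray; the minimum is -177/17 at (-55/17, -98/17).

bounded optimum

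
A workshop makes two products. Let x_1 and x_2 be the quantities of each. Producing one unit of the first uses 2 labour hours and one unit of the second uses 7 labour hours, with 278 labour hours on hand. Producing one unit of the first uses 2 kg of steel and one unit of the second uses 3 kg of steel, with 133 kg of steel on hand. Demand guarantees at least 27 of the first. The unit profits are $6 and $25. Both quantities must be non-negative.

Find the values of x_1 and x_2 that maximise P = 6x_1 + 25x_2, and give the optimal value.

Vertices and P = 6x_1 + 25x_2:
  (133/2, 0) → P = 399
  (27, 0) → P = 162
  (27, 79/3) → P = 2461/3

The optimum lies where 2x_1 + 3x_2 = 133 and x_1 = 27.
Solving simultaneously gives x_1 = 27, x_2 = 79/3.

x_1 = 27, x_2 = 79/3, maximum P = 2461/3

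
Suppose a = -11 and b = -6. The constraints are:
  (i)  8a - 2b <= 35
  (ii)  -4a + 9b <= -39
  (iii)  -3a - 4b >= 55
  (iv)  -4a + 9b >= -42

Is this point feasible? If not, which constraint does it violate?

Constraint (ii): -4a + 9b = -10, which is not ≤ -39. All other constraints are satisfied.

not feasible — violates (ii)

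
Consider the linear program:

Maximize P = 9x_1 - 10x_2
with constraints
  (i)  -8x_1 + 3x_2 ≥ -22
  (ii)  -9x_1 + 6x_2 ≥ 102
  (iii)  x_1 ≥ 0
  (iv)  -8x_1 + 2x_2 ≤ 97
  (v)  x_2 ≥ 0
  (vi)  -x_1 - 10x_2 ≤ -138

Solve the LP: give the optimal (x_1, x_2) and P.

x_1 = 0, x_2 = 17, maximum P = -170

Corner points and P = 9x_1 - 10x_2:
  (146/7, 338/7) → P = -2066/7
  (0, 17) → P = -170
  (0, 97/2) → P = -485
The feasible region is unbounded (it extends along (3, 8), (1, 4)), but P strictly decreases along every unbounded feasible direction, so there is no improving ray and the maximum is attained at a vertex.

At the optimal vertex, -9x_1 + 6x_2 = 102 and x_1 = 0.
Solving simultaneously gives x_1 = 0, x_2 = 17.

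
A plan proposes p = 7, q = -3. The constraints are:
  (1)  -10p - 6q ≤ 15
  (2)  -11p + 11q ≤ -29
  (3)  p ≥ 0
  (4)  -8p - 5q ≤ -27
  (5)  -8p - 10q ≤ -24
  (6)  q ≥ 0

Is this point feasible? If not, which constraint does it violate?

not feasible — violates (6)

Constraint (6): q = -3, which is not ≥ 0. All other constraints are satisfied.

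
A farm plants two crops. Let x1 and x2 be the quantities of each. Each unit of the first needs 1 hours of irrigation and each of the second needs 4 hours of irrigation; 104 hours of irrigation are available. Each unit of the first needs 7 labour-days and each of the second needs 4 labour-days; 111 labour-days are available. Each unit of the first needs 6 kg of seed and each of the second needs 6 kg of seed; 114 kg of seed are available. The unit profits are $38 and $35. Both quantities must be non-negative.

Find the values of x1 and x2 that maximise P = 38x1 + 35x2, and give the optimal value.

Vertices and P = 38x1 + 35x2:
  (0, 0) → P = 0
  (0, 19) → P = 665
  (111/7, 0) → P = 4218/7
  (35/3, 22/3) → P = 700

x1 = 35/3, x2 = 22/3, maximum P = 700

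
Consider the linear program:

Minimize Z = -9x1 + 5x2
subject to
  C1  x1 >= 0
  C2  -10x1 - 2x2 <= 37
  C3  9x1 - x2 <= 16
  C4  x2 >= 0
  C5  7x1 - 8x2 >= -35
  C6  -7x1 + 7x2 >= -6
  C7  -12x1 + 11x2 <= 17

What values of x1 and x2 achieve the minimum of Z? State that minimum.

Extreme points and Z = -9x1 + 5x2:
  (0, 0) → Z = 0
  (0, 17/11) → Z = 85/11
  (53/28, 29/28) → Z = -83/7
  (193/87, 115/29) → Z = -4/29
  (6/7, 0) → Z = -54/7

x1 = 53/28, x2 = 29/28, minimum Z = -83/7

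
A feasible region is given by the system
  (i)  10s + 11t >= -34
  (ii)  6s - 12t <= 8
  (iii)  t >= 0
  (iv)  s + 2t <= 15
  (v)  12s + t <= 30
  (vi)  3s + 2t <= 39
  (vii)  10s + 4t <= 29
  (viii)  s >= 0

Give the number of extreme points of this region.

5

Intersecting each pair of boundary lines and keeping only the points that satisfy every inequality leaves:
  (4/3, 0)
  (184/75, 14/25)
  (0, 0)
  (91/38, 24/19)
  (0, 29/4)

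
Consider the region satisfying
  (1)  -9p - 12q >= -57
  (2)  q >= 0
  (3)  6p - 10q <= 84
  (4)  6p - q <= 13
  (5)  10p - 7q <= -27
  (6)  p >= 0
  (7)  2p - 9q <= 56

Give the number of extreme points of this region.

The feasible vertices (each the meet of two boundaries and inside every other half-plane) are:
  (25/61, 271/61)
  (0, 19/4)
  (0, 27/7)

3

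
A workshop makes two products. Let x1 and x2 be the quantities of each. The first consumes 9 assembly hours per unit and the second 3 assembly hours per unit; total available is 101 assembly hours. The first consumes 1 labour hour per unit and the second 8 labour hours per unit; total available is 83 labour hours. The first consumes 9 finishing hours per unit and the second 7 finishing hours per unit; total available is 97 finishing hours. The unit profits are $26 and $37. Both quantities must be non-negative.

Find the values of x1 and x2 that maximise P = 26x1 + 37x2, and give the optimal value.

Corner points and P = 26x1 + 37x2:
  (0, 0) → P = 0
  (0, 83/8) → P = 3071/8
  (97/9, 0) → P = 2522/9
  (3, 10) → P = 448

The optimum lies where x1 + 8x2 = 83 and 9x1 + 7x2 = 97.
Solving simultaneously gives x1 = 3, x2 = 10.

x1 = 3, x2 = 10, maximum P = 448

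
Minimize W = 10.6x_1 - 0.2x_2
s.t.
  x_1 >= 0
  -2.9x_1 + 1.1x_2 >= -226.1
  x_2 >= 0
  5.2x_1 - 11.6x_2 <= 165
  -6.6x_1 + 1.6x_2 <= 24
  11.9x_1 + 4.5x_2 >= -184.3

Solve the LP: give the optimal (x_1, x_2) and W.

x_1 = 0, x_2 = 15, minimum W = -3

Feasible corners and W = 10.6x_1 - 0.2x_2:
  (0, 0) → W = 0
  (0, 15) → W = -3
  (122063/1396, 34861/1396) → W = 3217239/3490
  (825/26, 0) → W = 8745/26
The feasible region is unbounded (it extends along (8, 33), (11, 29)), but W strictly increases along every unbounded feasible direction, so there is no improving ray and the minimum is attained at a vertex.

The optimum lies where x_1 = 0 and -6.6x_1 + 1.6x_2 = 24.
Solving simultaneously gives x_1 = 0, x_2 = 15.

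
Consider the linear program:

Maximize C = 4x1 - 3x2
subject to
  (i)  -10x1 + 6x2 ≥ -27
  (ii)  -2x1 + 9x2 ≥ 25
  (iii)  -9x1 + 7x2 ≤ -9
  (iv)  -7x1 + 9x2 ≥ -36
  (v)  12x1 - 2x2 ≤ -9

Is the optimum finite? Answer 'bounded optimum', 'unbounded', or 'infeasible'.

infeasible

The boundaries -10x1 + 6x2 = -27 and -2x1 + 9x2 = 25 meet at (131/26, 152/39), but that point violates 12x1 - 2x2 ≤ -9. Every candidate vertex is excluded by some other constraint, so the feasible region is empty.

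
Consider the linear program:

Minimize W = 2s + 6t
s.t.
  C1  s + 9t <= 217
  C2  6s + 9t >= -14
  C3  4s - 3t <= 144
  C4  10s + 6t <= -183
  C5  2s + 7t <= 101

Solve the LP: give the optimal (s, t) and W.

s = -521/18, t = 479/27, minimum W = 437/9

Feasible corners and W = 2s + 6t:
  (-521/18, 479/27) → W = 437/9
  (-1007/24, 317/12) → W = 895/12
  (-1887/58, 688/29) → W = 2241/29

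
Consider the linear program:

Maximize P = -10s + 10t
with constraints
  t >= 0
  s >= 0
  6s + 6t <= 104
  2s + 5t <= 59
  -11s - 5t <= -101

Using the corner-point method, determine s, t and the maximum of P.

s = 14/3, t = 149/15, maximum P = 158/3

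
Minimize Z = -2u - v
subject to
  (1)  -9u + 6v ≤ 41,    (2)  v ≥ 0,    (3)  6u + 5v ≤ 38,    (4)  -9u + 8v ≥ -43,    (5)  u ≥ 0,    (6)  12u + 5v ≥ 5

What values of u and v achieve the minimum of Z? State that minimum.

Corner points and Z = -2u - v:
  (23/81, 196/27) → Z = -634/81
  (0, 41/6) → Z = -41/6
  (43/9, 0) → Z = -86/9
  (5/12, 0) → Z = -5/6
  (173/31, 28/31) → Z = -374/31
  (0, 1) → Z = -1

The optimum lies where 6u + 5v = 38 and -9u + 8v = -43.
Solving simultaneously gives u = 173/31, v = 28/31.

u = 173/31, v = 28/31, minimum Z = -374/31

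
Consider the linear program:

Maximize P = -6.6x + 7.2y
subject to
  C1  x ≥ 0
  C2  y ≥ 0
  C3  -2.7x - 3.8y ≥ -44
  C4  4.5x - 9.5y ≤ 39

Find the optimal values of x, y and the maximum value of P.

Feasible corners and P = -6.6x + 7.2y:
  (0, 0) → P = 0
  (0, 220/19) → P = 1584/19
  (26/3, 0) → P = -286/5
  (596/45, 206/95) → P = -102316/1425

x = 0, y = 220/19, maximum P = 1584/19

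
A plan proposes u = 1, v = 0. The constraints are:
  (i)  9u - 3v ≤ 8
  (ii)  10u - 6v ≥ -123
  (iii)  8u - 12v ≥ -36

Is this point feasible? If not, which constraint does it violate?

not feasible — violates (i)

Constraint (i): 9u - 3v = 9, which is not ≤ 8. All other constraints are satisfied.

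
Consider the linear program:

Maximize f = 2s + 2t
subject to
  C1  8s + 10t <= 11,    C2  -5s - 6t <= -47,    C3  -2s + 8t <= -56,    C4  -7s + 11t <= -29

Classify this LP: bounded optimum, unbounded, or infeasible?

unbounded

From the feasible point (202, -321/2), moving in the direction (10, -8) keeps every constraint satisfied while f increases without bound.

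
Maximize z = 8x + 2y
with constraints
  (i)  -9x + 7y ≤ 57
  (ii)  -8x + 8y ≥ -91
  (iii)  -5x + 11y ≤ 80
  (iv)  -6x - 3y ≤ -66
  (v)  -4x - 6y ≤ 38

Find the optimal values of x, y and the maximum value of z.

Corner points and z = 8x + 2y:
  (547/16, 365/16) → z = 2553/8
  (89/8, -1/4) → z = 177/2
  (6, 10) → z = 68

x = 547/16, y = 365/16, maximum z = 2553/8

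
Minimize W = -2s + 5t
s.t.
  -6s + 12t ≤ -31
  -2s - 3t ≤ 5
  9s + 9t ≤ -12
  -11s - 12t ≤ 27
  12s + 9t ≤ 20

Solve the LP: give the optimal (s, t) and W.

Extreme points and W = -2s + 5t:
  (11/14, -46/21) → W = -263/21
  (5/6, -13/6) → W = -25/2
  (1, -7/3) → W = -41/3

At the optimal vertex, -2s - 3t = 5 and 9s + 9t = -12.
Solving simultaneously gives s = 1, t = -7/3.

s = 1, t = -7/3, minimum W = -41/3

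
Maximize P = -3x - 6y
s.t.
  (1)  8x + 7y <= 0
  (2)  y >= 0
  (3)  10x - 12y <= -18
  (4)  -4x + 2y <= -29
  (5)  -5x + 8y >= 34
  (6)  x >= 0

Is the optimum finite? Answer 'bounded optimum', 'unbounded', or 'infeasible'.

infeasible

The boundaries 10x - 12y = -18 and -4x + 2y = -29 meet at (96/7, 181/14), but that point violates 8x + 7y ≤ 0. Every candidate vertex is excluded by some other constraint, so the feasible region is empty.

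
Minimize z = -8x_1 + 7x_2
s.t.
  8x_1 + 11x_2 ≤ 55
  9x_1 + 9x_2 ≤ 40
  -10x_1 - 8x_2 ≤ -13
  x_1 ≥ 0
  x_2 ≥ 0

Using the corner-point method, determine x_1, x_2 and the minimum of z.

Feasible corners and z = -8x_1 + 7x_2:
  (0, 40/9) → z = 280/9
  (40/9, 0) → z = -320/9
  (0, 13/8) → z = 91/8
  (13/10, 0) → z = -52/5

At the optimal vertex, 9x_1 + 9x_2 = 40 and x_2 = 0.
Solving simultaneously gives x_1 = 40/9, x_2 = 0.

x_1 = 40/9, x_2 = 0, minimum z = -320/9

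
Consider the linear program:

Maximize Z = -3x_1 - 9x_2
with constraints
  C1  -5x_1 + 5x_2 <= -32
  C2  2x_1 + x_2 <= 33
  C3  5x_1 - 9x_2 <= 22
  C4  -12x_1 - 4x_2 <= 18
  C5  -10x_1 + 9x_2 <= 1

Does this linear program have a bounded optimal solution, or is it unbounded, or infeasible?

bounded optimum

Extreme points and Z = -3x_1 - 9x_2:
  (197/15, 101/15) → Z = -100
  (89/10, 5/2) → Z = -246/5
  (319/23, 121/23) → Z = -2046/23
The feasible region has finitely many vertices and no improving ray; the maximum is -246/5 at (89/10, 5/2).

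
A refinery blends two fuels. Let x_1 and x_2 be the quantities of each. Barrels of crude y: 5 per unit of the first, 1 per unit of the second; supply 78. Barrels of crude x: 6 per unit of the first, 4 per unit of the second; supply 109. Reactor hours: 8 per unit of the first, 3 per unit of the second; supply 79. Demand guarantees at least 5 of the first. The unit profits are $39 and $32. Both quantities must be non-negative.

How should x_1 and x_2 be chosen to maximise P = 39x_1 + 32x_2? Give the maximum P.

Corner points and P = 39x_1 + 32x_2:
  (79/8, 0) → P = 3081/8
  (5, 0) → P = 195
  (5, 13) → P = 611

At the optimal vertex, 8x_1 + 3x_2 = 79 and x_1 = 5.
Solving simultaneously gives x_1 = 5, x_2 = 13.

x_1 = 5, x_2 = 13, maximum P = 611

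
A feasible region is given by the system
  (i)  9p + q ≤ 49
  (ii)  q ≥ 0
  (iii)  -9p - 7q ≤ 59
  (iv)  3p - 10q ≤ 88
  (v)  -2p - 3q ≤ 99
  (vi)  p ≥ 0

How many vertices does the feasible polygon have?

3

The feasible vertices (each the meet of two boundaries and inside every other half-plane) are:
  (49/9, 0)
  (0, 49)
  (0, 0)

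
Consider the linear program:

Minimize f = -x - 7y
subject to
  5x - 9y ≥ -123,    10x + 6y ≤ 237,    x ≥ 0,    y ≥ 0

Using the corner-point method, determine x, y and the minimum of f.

x = 93/8, y = 161/8, minimum f = -305/2

Corner points and f = -x - 7y:
  (93/8, 161/8) → f = -305/2
  (0, 41/3) → f = -287/3
  (237/10, 0) → f = -237/10
  (0, 0) → f = 0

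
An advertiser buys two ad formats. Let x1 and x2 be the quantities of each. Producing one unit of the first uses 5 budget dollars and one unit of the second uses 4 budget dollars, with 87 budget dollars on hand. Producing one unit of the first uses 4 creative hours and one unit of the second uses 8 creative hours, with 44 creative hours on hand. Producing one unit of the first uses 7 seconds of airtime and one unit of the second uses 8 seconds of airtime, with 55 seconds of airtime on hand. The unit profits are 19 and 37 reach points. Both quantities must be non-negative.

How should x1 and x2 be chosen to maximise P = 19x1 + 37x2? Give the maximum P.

x1 = 11/3, x2 = 11/3, maximum P = 616/3

Corner points and P = 19x1 + 37x2:
  (0, 0) → P = 0
  (0, 11/2) → P = 407/2
  (55/7, 0) → P = 1045/7
  (11/3, 11/3) → P = 616/3

The optimum lies where 4x1 + 8x2 = 44 and 7x1 + 8x2 = 55.
Solving simultaneously gives x1 = 11/3, x2 = 11/3.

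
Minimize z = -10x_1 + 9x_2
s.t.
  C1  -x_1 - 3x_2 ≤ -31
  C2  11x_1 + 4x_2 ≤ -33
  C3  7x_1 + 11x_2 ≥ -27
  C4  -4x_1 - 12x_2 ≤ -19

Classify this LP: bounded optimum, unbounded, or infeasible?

Corner points and z = -10x_1 + 9x_2:
  (-223/29, 374/29) → z = 5596/29
  (-211/5, 122/5) → z = 3208/5
The feasible region has finitely many vertices and no improving ray; the minimum is 5596/29 at (-223/29, 374/29).

bounded optimum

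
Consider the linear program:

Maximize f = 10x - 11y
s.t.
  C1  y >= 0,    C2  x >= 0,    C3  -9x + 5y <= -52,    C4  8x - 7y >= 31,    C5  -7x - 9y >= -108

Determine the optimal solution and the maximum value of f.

x = 108/7, y = 0, maximum f = 1080/7

Vertices and f = 10x - 11y:
  (52/9, 0) → f = 520/9
  (108/7, 0) → f = 1080/7
  (252/29, 152/29) → f = 848/29

The optimum lies where y = 0 and -7x - 9y = -108.
Solving simultaneously gives x = 108/7, y = 0.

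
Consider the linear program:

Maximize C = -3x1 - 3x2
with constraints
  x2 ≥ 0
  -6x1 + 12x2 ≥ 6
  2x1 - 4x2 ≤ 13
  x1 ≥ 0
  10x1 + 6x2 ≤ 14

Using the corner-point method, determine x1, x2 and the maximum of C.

x1 = 0, x2 = 1/2, maximum C = -3/2

At the optimal vertex, -6x1 + 12x2 = 6 and x1 = 0.
Solving simultaneously gives x1 = 0, x2 = 1/2.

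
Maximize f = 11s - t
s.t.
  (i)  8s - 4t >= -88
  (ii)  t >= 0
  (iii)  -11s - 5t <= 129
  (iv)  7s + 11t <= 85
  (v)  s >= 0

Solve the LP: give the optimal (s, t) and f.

s = 85/7, t = 0, maximum f = 935/7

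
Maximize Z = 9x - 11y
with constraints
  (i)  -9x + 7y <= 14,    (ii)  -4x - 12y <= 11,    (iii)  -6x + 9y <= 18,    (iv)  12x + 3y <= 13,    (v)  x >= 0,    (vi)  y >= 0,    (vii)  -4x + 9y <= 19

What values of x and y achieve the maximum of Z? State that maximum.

Extreme points and Z = 9x - 11y:
  (0, 2) → Z = -22
  (1/2, 7/3) → Z = -127/6
  (13/12, 0) → Z = 39/4
  (0, 0) → Z = 0

x = 13/12, y = 0, maximum Z = 39/4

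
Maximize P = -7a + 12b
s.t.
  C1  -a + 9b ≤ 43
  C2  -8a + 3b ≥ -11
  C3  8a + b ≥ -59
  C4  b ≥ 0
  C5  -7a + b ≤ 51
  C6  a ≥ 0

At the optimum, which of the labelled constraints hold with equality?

C1 and C6

Corner points and P = -7a + 12b:
  (76/23, 355/69) → P = 888/23
  (0, 43/9) → P = 172/3
  (11/8, 0) → P = -77/8
  (0, 0) → P = 0

The maximum is at (0, 43/9). Substituting into each constraint, equality holds for C1 and C6; the remaining constraints have slack.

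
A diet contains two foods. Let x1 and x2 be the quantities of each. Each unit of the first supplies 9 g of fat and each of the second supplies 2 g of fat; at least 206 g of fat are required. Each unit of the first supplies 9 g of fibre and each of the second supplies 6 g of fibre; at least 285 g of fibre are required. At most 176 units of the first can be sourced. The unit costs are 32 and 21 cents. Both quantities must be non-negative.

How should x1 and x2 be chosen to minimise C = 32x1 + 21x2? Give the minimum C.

x1 = 37/2, x2 = 79/4, minimum C = 4027/4

Feasible corners and C = 32x1 + 21x2:
  (0, 103) → C = 2163
  (95/3, 0) → C = 3040/3
  (176, 0) → C = 5632
  (37/2, 79/4) → C = 4027/4
The feasible region is unbounded (it extends along (0, 1)), but C strictly increases along every unbounded feasible direction, so there is no improving ray and the minimum is attained at a vertex.

The binding constraints are 9x1 + 2x2 = 206 and 9x1 + 6x2 = 285.
Solving simultaneously gives x1 = 37/2, x2 = 79/4.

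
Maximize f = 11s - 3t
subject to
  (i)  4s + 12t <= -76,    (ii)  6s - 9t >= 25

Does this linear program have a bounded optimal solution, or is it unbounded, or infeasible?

unbounded

From the feasible point (-32/9, -139/27), moving in the direction (12, -4) keeps every constraint satisfied while f increases without bound.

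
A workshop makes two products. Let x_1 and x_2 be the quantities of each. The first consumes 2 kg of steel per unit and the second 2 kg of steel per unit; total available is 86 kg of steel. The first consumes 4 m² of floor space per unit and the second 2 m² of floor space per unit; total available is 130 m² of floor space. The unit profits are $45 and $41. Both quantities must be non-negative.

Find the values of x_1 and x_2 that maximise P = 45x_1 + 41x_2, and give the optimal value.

x_1 = 22, x_2 = 21, maximum P = 1851

Vertices and P = 45x_1 + 41x_2:
  (0, 0) → P = 0
  (0, 43) → P = 1763
  (65/2, 0) → P = 2925/2
  (22, 21) → P = 1851

The binding constraints are 2x_1 + 2x_2 = 86 and 4x_1 + 2x_2 = 130.
Solving simultaneously gives x_1 = 22, x_2 = 21.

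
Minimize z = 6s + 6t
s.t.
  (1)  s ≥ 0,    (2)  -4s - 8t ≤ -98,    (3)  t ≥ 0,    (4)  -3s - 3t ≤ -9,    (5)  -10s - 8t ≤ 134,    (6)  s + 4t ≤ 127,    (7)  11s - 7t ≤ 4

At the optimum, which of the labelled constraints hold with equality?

Vertices and z = 6s + 6t:
  (0, 49/4) → z = 147/2
  (0, 127/4) → z = 381/2
  (359/58, 531/58) → z = 2670/29
  (905/51, 1393/51) → z = 4596/17

The minimum is at (0, 49/4). Substituting into each constraint, equality holds for (1) and (2); the remaining constraints have slack.

(1) and (2)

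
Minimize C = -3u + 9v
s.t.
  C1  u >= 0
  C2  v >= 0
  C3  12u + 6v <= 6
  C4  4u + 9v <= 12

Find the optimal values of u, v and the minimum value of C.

u = 1/2, v = 0, minimum C = -3/2

Feasible corners and C = -3u + 9v:
  (0, 0) → C = 0
  (0, 1) → C = 9
  (1/2, 0) → C = -3/2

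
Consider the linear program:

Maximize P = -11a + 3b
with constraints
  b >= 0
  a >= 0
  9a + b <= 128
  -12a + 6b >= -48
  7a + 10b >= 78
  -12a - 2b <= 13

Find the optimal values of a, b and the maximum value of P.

At the optimal vertex, a = 0 and 9a + b = 128.
Solving simultaneously gives a = 0, b = 128.

a = 0, b = 128, maximum P = 384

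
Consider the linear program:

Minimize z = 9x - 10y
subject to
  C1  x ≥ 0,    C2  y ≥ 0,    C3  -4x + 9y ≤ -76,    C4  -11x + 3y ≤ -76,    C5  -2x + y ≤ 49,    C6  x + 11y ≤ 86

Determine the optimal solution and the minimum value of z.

Extreme points and z = 9x - 10y:
  (19, 0) → z = 171
  (86, 0) → z = 774
  (1610/53, 268/53) → z = 11810/53

x = 19, y = 0, minimum z = 171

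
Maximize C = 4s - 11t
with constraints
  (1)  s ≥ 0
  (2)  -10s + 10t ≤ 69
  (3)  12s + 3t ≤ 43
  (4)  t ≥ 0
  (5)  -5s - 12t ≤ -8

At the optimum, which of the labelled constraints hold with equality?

(3) and (4)

Vertices and C = 4s - 11t:
  (0, 69/10) → C = -759/10
  (0, 2/3) → C = -22/3
  (223/150, 629/75) → C = -6473/75
  (43/12, 0) → C = 43/3
  (8/5, 0) → C = 32/5

The maximum is at (43/12, 0). Substituting into each constraint, equality holds for (3) and (4); the remaining constraints have slack.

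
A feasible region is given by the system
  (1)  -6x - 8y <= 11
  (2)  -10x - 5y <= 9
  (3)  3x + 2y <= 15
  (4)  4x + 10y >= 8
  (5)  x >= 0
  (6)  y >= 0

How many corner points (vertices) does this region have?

Intersecting each pair of boundary lines and keeping only the points that satisfy every inequality leaves:
  (0, 15/2)
  (5, 0)
  (0, 4/5)
  (2, 0)

4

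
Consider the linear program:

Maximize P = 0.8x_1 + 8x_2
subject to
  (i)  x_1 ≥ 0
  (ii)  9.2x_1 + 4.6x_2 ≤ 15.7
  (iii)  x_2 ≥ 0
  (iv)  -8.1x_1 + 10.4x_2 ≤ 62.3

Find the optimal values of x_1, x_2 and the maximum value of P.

Vertices and P = 0.8x_1 + 8x_2:
  (0, 157/46) → P = 628/23
  (0, 0) → P = 0
  (157/92, 0) → P = 157/115

The optimum lies where x_1 = 0 and 9.2x_1 + 4.6x_2 = 15.7.
Solving simultaneously gives x_1 = 0, x_2 = 157/46.

x_1 = 0, x_2 = 157/46, maximum P = 628/23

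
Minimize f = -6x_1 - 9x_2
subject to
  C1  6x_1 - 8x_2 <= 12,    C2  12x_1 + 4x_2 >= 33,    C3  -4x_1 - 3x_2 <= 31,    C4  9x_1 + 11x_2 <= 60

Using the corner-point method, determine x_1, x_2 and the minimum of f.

Extreme points and f = -6x_1 - 9x_2:
  (13/5, 9/20) → f = -393/20
  (102/23, 42/23) → f = -990/23
  (41/32, 141/32) → f = -1515/32

x_1 = 41/32, x_2 = 141/32, minimum f = -1515/32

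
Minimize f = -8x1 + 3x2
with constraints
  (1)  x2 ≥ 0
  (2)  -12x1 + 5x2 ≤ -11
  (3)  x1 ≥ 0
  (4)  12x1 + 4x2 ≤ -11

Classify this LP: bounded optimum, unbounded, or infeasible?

infeasible

The boundaries x2 = 0 and -12x1 + 5x2 = -11 meet at (11/12, 0), but that point violates 12x1 + 4x2 ≤ -11. Every candidate vertex is excluded by some other constraint, so the feasible region is empty.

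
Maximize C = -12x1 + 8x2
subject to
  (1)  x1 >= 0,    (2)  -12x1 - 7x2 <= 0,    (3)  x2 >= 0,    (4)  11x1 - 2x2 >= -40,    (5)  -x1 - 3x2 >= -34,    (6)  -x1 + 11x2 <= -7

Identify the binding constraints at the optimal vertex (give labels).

(3) and (6)

Extreme points and C = -12x1 + 8x2:
  (34, 0) → C = -408
  (7, 0) → C = -84
  (395/14, 27/14) → C = -2262/7

The maximum is at (7, 0). Substituting into each constraint, equality holds for (3) and (6); the remaining constraints have slack.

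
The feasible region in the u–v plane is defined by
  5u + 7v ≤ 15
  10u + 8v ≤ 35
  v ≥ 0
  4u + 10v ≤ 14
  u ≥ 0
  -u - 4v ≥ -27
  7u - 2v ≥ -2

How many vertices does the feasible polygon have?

The feasible vertices (each the meet of two boundaries and inside every other half-plane) are:
  (3, 0)
  (26/11, 5/11)
  (0, 0)
  (4/39, 53/39)
  (0, 1)

5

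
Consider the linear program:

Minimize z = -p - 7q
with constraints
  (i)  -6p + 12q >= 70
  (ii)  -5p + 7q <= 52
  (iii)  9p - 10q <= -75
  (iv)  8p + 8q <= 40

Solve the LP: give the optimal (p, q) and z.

Vertices and z = -p - 7q:
  (-67/9, 19/9) → z = -22/3
  (-25/6, 15/4) → z = -265/12
  (-17/12, 77/12) → z = -87/2
  (-25/19, 120/19) → z = -815/19

The binding constraints are -5p + 7q = 52 and 8p + 8q = 40.
Solving simultaneously gives p = -17/12, q = 77/12.

p = -17/12, q = 77/12, minimum z = -87/2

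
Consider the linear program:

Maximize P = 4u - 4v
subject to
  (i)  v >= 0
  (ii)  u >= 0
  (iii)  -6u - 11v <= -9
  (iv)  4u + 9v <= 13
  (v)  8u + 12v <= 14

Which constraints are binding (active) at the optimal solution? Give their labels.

Vertices and P = 4u - 4v:
  (3/2, 0) → P = 6
  (7/4, 0) → P = 7
  (0, 9/11) → P = -36/11
  (0, 7/6) → P = -14/3

The maximum is at (7/4, 0). Substituting into each constraint, equality holds for (i) and (v); the remaining constraints have slack.

(i) and (v)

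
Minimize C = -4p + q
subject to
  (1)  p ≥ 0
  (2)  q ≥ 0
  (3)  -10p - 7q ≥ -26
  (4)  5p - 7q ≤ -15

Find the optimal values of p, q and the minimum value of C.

Corner points and C = -4p + q:
  (0, 26/7) → C = 26/7
  (0, 15/7) → C = 15/7
  (11/15, 8/3) → C = -4/15

The optimum lies where -10p - 7q = -26 and 5p - 7q = -15.
Solving simultaneously gives p = 11/15, q = 8/3.

p = 11/15, q = 8/3, minimum C = -4/15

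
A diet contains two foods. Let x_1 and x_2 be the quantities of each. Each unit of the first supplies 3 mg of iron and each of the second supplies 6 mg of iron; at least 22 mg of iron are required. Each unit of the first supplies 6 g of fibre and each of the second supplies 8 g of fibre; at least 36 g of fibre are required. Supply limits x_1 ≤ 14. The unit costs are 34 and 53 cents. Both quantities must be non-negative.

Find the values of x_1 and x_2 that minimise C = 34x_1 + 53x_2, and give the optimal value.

x_1 = 10/3, x_2 = 2, minimum C = 658/3

Vertices and C = 34x_1 + 53x_2:
  (0, 9/2) → C = 477/2
  (22/3, 0) → C = 748/3
  (14, 0) → C = 476
  (10/3, 2) → C = 658/3
The feasible region is unbounded (it extends along (0, 1)), but C strictly increases along every unbounded feasible direction, so there is no improving ray and the minimum is attained at a vertex.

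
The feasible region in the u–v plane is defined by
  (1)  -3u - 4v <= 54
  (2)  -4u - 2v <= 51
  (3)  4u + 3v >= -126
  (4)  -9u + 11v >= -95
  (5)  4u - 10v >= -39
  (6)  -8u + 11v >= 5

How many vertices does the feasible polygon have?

The feasible vertices (each the meet of two boundaries and inside every other half-plane) are:
  (-48/5, -63/10)
  (-614/65, -417/65)
  (-49/4, -1)
  (379/36, 73/9)

4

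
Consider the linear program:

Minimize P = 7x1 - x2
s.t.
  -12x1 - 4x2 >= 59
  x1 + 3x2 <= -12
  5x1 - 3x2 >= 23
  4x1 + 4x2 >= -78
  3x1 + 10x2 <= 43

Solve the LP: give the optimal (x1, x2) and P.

x1 = -71/16, x2 = -241/16, minimum P = -16

Feasible corners and P = 7x1 - x2:
  (-85/56, -571/56) → P = -3/7
  (19/8, -175/8) → P = 77/2
  (-71/16, -241/16) → P = -16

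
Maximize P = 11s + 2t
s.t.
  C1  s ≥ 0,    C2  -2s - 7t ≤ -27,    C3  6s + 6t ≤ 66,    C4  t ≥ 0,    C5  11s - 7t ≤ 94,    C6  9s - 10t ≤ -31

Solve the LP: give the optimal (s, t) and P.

Extreme points and P = 11s + 2t:
  (0, 27/7) → P = 54/7
  (0, 11) → P = 22
  (53/83, 305/83) → P = 1193/83
  (79/19, 130/19) → P = 1129/19

s = 79/19, t = 130/19, maximum P = 1129/19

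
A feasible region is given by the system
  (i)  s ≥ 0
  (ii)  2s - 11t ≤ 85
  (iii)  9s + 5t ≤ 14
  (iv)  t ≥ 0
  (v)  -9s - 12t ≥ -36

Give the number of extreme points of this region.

3

The feasible vertices (each the meet of two boundaries and inside every other half-plane) are:
  (0, 14/5)
  (0, 0)
  (14/9, 0)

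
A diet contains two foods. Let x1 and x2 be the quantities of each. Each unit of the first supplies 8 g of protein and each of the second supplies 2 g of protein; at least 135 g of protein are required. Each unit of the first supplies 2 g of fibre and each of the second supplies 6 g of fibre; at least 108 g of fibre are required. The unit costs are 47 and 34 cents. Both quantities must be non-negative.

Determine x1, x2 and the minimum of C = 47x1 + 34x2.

x1 = 27/2, x2 = 27/2, minimum C = 2187/2

Vertices and C = 47x1 + 34x2:
  (0, 135/2) → C = 2295
  (54, 0) → C = 2538
  (27/2, 27/2) → C = 2187/2
The feasible region is unbounded (it extends along (0, 1), (1, 0)), but C strictly increases along every unbounded feasible direction, so there is no improving ray and the minimum is attained at a vertex.

The binding constraints are 8x1 + 2x2 = 135 and 2x1 + 6x2 = 108.
Solving simultaneously gives x1 = 27/2, x2 = 27/2.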